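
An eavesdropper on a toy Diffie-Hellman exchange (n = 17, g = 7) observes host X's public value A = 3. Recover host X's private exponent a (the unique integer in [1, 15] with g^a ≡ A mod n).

Try successive powers of 7 modulo 17:
7^1 ≡ 7
7^2 ≡ 15
7^3 ≡ 3
Found: a = 3.

3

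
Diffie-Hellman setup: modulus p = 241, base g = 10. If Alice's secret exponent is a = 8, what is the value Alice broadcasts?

Public value = 10^8 mod 241.
10^1 ≡ 10 (mod 241)
10^2 = (10^1)^2 ≡ 10^2 = 100 ≡ 100 (mod 241)
10^4 = (10^2)^2 ≡ 100^2 = 10000 ≡ 119 (mod 241)
10^8 = (10^4)^2 ≡ 119^2 = 14161 ≡ 183 (mod 241)

183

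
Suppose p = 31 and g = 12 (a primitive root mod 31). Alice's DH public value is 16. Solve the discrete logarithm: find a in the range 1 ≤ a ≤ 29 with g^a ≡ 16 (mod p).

24

Try successive powers of 12 modulo 31:
12^1 ≡ 12
12^2 ≡ 20
12^3 ≡ 23
12^4 ≡ 28
12^5 ≡ 26
12^6 ≡ 2
12^7 ≡ 24
12^8 ≡ 9
12^9 ≡ 15
12^10 ≡ 25
12^11 ≡ 21
12^12 ≡ 4
12^13 ≡ 17
12^14 ≡ 18
12^15 ≡ 30
12^16 ≡ 19
12^17 ≡ 11
12^18 ≡ 8
12^19 ≡ 3
12^20 ≡ 5
12^21 ≡ 29
12^22 ≡ 7
12^23 ≡ 22
12^24 ≡ 16
Found: a = 24.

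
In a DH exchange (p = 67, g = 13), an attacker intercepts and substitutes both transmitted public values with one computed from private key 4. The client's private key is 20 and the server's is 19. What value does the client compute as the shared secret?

4

The client receives an attacker's public value M = 13^4 mod 67 instead of the honest one.
13^1 ≡ 13 (mod 67)
13^2 = (13^1)^2 ≡ 13^2 = 169 ≡ 35 (mod 67)
13^4 = (13^2)^2 ≡ 35^2 = 1225 ≡ 19 (mod 67)
So M = 19. The client computes K = M^20 mod 67.
19^1 ≡ 19 (mod 67)
19^2 = (19^1)^2 ≡ 19^2 = 361 ≡ 26 (mod 67)
19^4 = (19^2)^2 ≡ 26^2 = 676 ≡ 6 (mod 67)
19^8 = (19^4)^2 ≡ 6^2 = 36 ≡ 36 (mod 67)
19^16 = (19^8)^2 ≡ 36^2 = 1296 ≡ 23 (mod 67)
19^20 = 19^16 · 19^4 ≡ 23 · 6 ≡ 4 (mod 67).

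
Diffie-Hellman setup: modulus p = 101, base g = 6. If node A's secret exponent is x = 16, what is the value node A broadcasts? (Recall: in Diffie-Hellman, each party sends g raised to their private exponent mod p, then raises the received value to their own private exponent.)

Public value = 6^16 (mod 101).
6^1 ≡ 6 (mod 101)
6^2 = (6^1)^2 ≡ 6^2 = 36 ≡ 36 (mod 101)
6^4 = (6^2)^2 ≡ 36^2 = 1296 ≡ 84 (mod 101)
6^8 = (6^4)^2 ≡ 84^2 = 7056 ≡ 87 (mod 101)
6^16 = (6^8)^2 ≡ 87^2 = 7569 ≡ 95 (mod 101)

95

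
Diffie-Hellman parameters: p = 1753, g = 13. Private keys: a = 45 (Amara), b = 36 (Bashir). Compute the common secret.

Amara sends A = g^a mod p = 13^45 mod 1753.
13^1 ≡ 13 (mod 1753)
13^2 = (13^1)^2 ≡ 13^2 = 169 ≡ 169 (mod 1753)
13^4 = (13^2)^2 ≡ 169^2 = 28561 ≡ 513 (mod 1753)
13^8 = (13^4)^2 ≡ 513^2 = 263169 ≡ 219 (mod 1753)
13^16 = (13^8)^2 ≡ 219^2 = 47961 ≡ 630 (mod 1753)
13^32 = (13^16)^2 ≡ 630^2 = 396900 ≡ 722 (mod 1753)
13^45 = 13^32 · 13^8 · 13^4 · 13^1 ≡ 722 · 219 · 513 · 13 ≡ 1593 (mod 1753).
So A = 1593. Bashir then computes K = A^b mod p = 1593^36 mod 1753.
1593^1 ≡ 1593 (mod 1753)
1593^2 = (1593^1)^2 ≡ 1593^2 = 2537649 ≡ 1058 (mod 1753)
1593^4 = (1593^2)^2 ≡ 1058^2 = 1119364 ≡ 950 (mod 1753)
1593^8 = (1593^4)^2 ≡ 950^2 = 902500 ≡ 1458 (mod 1753)
1593^16 = (1593^8)^2 ≡ 1458^2 = 2125764 ≡ 1128 (mod 1753)
1593^32 = (1593^16)^2 ≡ 1128^2 = 1272384 ≡ 1459 (mod 1753)
1593^36 = 1593^32 · 1593^4 ≡ 1459 · 950 ≡ 1180 (mod 1753).

1180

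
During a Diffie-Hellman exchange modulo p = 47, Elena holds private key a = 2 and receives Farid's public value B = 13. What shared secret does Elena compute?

Shared key K = 13^2 mod 47.
13^1 ≡ 13 (mod 47)
13^2 = (13^1)^2 ≡ 13^2 = 169 ≡ 28 (mod 47)

28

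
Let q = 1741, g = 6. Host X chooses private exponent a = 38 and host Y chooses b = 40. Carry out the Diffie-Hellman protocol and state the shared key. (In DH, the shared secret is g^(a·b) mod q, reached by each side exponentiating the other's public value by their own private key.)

Host Y sends B = g^b mod q = 6^40 mod 1741.
6^1 ≡ 6 (mod 1741)
6^2 = (6^1)^2 ≡ 6^2 = 36 ≡ 36 (mod 1741)
6^4 = (6^2)^2 ≡ 36^2 = 1296 ≡ 1296 (mod 1741)
6^8 = (6^4)^2 ≡ 1296^2 = 1679616 ≡ 1292 (mod 1741)
6^16 = (6^8)^2 ≡ 1292^2 = 1669264 ≡ 1386 (mod 1741)
6^32 = (6^16)^2 ≡ 1386^2 = 1920996 ≡ 673 (mod 1741)
6^40 = 6^32 · 6^8 ≡ 673 · 1292 ≡ 757 (mod 1741).
So B = 757. Host X then computes K = B^a mod q = 757^38 mod 1741.
757^1 ≡ 757 (mod 1741)
757^2 = (757^1)^2 ≡ 757^2 = 573049 ≡ 260 (mod 1741)
757^4 = (757^2)^2 ≡ 260^2 = 67600 ≡ 1442 (mod 1741)
757^8 = (757^4)^2 ≡ 1442^2 = 2079364 ≡ 610 (mod 1741)
757^16 = (757^8)^2 ≡ 610^2 = 372100 ≡ 1267 (mod 1741)
757^32 = (757^16)^2 ≡ 1267^2 = 1605289 ≡ 87 (mod 1741)
757^38 = 757^32 · 757^4 · 757^2 ≡ 87 · 1442 · 260 ≡ 405 (mod 1741).

405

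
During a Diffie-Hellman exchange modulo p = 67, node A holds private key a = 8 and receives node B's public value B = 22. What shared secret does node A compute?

Shared key K = 22^8 mod 67.
22^1 ≡ 22 (mod 67)
22^2 = (22^1)^2 ≡ 22^2 = 484 ≡ 15 (mod 67)
22^4 = (22^2)^2 ≡ 15^2 = 225 ≡ 24 (mod 67)
22^8 = (22^4)^2 ≡ 24^2 = 576 ≡ 40 (mod 67)

40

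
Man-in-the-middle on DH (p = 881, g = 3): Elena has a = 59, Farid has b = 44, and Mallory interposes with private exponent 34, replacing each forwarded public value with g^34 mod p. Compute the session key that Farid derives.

595

Farid receives Mallory's public value M = 3^34 mod 881 instead of the honest one.
3^1 ≡ 3 (mod 881)
3^2 = (3^1)^2 ≡ 3^2 = 9 ≡ 9 (mod 881)
3^4 = (3^2)^2 ≡ 9^2 = 81 ≡ 81 (mod 881)
3^8 = (3^4)^2 ≡ 81^2 = 6561 ≡ 394 (mod 881)
3^16 = (3^8)^2 ≡ 394^2 = 155236 ≡ 180 (mod 881)
3^32 = (3^16)^2 ≡ 180^2 = 32400 ≡ 684 (mod 881)
3^34 = 3^32 · 3^2 ≡ 684 · 9 ≡ 870 (mod 881).
So M = 870. Farid computes K = M^44 mod 881.
870^1 ≡ 870 (mod 881)
870^2 = (870^1)^2 ≡ 870^2 = 756900 ≡ 121 (mod 881)
870^4 = (870^2)^2 ≡ 121^2 = 14641 ≡ 545 (mod 881)
870^8 = (870^4)^2 ≡ 545^2 = 297025 ≡ 128 (mod 881)
870^16 = (870^8)^2 ≡ 128^2 = 16384 ≡ 526 (mod 881)
870^32 = (870^16)^2 ≡ 526^2 = 276676 ≡ 42 (mod 881)
870^44 = 870^32 · 870^8 · 870^4 ≡ 42 · 128 · 545 ≡ 595 (mod 881).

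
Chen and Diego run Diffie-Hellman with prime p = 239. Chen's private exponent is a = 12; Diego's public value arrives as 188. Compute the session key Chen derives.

Shared key K = 188^12 mod 239.
188^1 ≡ 188 (mod 239)
188^2 = (188^1)^2 ≡ 188^2 = 35344 ≡ 211 (mod 239)
188^4 = (188^2)^2 ≡ 211^2 = 44521 ≡ 67 (mod 239)
188^8 = (188^4)^2 ≡ 67^2 = 4489 ≡ 187 (mod 239)
188^12 = 188^8 · 188^4 ≡ 187 · 67 ≡ 101 (mod 239).

101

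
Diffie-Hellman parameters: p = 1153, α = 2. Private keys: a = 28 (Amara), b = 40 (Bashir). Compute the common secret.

Amara sends A = α^a mod p = 2^28 mod 1153.
2^1 ≡ 2 (mod 1153)
2^2 = (2^1)^2 ≡ 2^2 = 4 ≡ 4 (mod 1153)
2^4 = (2^2)^2 ≡ 4^2 = 16 ≡ 16 (mod 1153)
2^8 = (2^4)^2 ≡ 16^2 = 256 ≡ 256 (mod 1153)
2^16 = (2^8)^2 ≡ 256^2 = 65536 ≡ 968 (mod 1153)
2^28 = 2^16 · 2^8 · 2^4 ≡ 968 · 256 · 16 ≡ 914 (mod 1153).
So A = 914. Bashir then computes K = A^b mod p = 914^40 mod 1153.
914^1 ≡ 914 (mod 1153)
914^2 = (914^1)^2 ≡ 914^2 = 835396 ≡ 624 (mod 1153)
914^4 = (914^2)^2 ≡ 624^2 = 389376 ≡ 815 (mod 1153)
914^8 = (914^4)^2 ≡ 815^2 = 664225 ≡ 97 (mod 1153)
914^16 = (914^8)^2 ≡ 97^2 = 9409 ≡ 185 (mod 1153)
914^32 = (914^16)^2 ≡ 185^2 = 34225 ≡ 788 (mod 1153)
914^40 = 914^32 · 914^8 ≡ 788 · 97 ≡ 338 (mod 1153).

338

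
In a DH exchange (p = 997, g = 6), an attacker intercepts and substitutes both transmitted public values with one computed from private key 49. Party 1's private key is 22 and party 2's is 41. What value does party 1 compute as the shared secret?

Party 1 receives an attacker's public value M = 6^49 mod 997 instead of the honest one.
6^1 ≡ 6 (mod 997)
6^2 = (6^1)^2 ≡ 6^2 = 36 ≡ 36 (mod 997)
6^4 = (6^2)^2 ≡ 36^2 = 1296 ≡ 299 (mod 997)
6^8 = (6^4)^2 ≡ 299^2 = 89401 ≡ 668 (mod 997)
6^16 = (6^8)^2 ≡ 668^2 = 446224 ≡ 565 (mod 997)
6^32 = (6^16)^2 ≡ 565^2 = 319225 ≡ 185 (mod 997)
6^49 = 6^32 · 6^16 · 6^1 ≡ 185 · 565 · 6 ≡ 37 (mod 997).
So M = 37. Party 1 computes K = M^22 mod 997.
37^1 ≡ 37 (mod 997)
37^2 = (37^1)^2 ≡ 37^2 = 1369 ≡ 372 (mod 997)
37^4 = (37^2)^2 ≡ 372^2 = 138384 ≡ 798 (mod 997)
37^8 = (37^4)^2 ≡ 798^2 = 636804 ≡ 718 (mod 997)
37^16 = (37^8)^2 ≡ 718^2 = 515524 ≡ 75 (mod 997)
37^22 = 37^16 · 37^4 · 37^2 ≡ 75 · 798 · 372 ≡ 193 (mod 997).

193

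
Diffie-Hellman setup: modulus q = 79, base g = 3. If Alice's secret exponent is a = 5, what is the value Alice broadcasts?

6

Public value = 3^5 mod 79.
3^1 ≡ 3 (mod 79)
3^2 = (3^1)^2 ≡ 3^2 = 9 ≡ 9 (mod 79)
3^4 = (3^2)^2 ≡ 9^2 = 81 ≡ 2 (mod 79)
3^5 = 3^4 · 3^1 ≡ 2 · 3 ≡ 6 (mod 79).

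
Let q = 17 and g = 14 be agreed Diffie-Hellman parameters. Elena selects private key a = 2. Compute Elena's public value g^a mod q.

9

Public value = 14^2 mod 17.
14^1 ≡ 14 (mod 17)
14^2 = (14^1)^2 ≡ 14^2 = 196 ≡ 9 (mod 17)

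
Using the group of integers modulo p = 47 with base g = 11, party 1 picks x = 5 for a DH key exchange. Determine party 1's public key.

29

Public value = 11^5 mod 47.
11^1 ≡ 11 (mod 47)
11^2 = (11^1)^2 ≡ 11^2 = 121 ≡ 27 (mod 47)
11^4 = (11^2)^2 ≡ 27^2 = 729 ≡ 24 (mod 47)
11^5 = 11^4 · 11^1 ≡ 24 · 11 ≡ 29 (mod 47).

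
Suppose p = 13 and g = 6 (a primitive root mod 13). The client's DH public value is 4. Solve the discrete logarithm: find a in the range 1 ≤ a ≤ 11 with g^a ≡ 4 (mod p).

Try successive powers of 6 modulo 13:
6^1 ≡ 6
6^2 ≡ 10
6^3 ≡ 8
6^4 ≡ 9
6^5 ≡ 2
6^6 ≡ 12
6^7 ≡ 7
6^8 ≡ 3
6^9 ≡ 5
6^10 ≡ 4
Found: a = 10.

10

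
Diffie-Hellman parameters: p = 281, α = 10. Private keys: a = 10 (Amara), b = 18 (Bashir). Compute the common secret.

59

Bashir sends B = α^b mod p = 10^18 mod 281.
10^1 ≡ 10 (mod 281)
10^2 = (10^1)^2 ≡ 10^2 = 100 ≡ 100 (mod 281)
10^4 = (10^2)^2 ≡ 100^2 = 10000 ≡ 165 (mod 281)
10^8 = (10^4)^2 ≡ 165^2 = 27225 ≡ 249 (mod 281)
10^16 = (10^8)^2 ≡ 249^2 = 62001 ≡ 181 (mod 281)
10^18 = 10^16 · 10^2 ≡ 181 · 100 ≡ 116 (mod 281).
So B = 116. Amara then computes K = B^a mod p = 116^10 mod 281.
116^1 ≡ 116 (mod 281)
116^2 = (116^1)^2 ≡ 116^2 = 13456 ≡ 249 (mod 281)
116^4 = (116^2)^2 ≡ 249^2 = 62001 ≡ 181 (mod 281)
116^8 = (116^4)^2 ≡ 181^2 = 32761 ≡ 165 (mod 281)
116^10 = 116^8 · 116^2 ≡ 165 · 249 ≡ 59 (mod 281).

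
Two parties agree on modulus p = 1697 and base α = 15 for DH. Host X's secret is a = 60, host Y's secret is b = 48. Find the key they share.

Host Y sends B = α^b mod p = 15^48 mod 1697.
15^1 ≡ 15 (mod 1697)
15^2 = (15^1)^2 ≡ 15^2 = 225 ≡ 225 (mod 1697)
15^4 = (15^2)^2 ≡ 225^2 = 50625 ≡ 1412 (mod 1697)
15^8 = (15^4)^2 ≡ 1412^2 = 1993744 ≡ 1466 (mod 1697)
15^16 = (15^8)^2 ≡ 1466^2 = 2149156 ≡ 754 (mod 1697)
15^32 = (15^16)^2 ≡ 754^2 = 568516 ≡ 21 (mod 1697)
15^48 = 15^32 · 15^16 ≡ 21 · 754 ≡ 561 (mod 1697).
So B = 561. Host X then computes K = B^a mod p = 561^60 mod 1697.
561^1 ≡ 561 (mod 1697)
561^2 = (561^1)^2 ≡ 561^2 = 314721 ≡ 776 (mod 1697)
561^4 = (561^2)^2 ≡ 776^2 = 602176 ≡ 1438 (mod 1697)
561^8 = (561^4)^2 ≡ 1438^2 = 2067844 ≡ 898 (mod 1697)
561^16 = (561^8)^2 ≡ 898^2 = 806404 ≡ 329 (mod 1697)
561^32 = (561^16)^2 ≡ 329^2 = 108241 ≡ 1330 (mod 1697)
561^60 = 561^32 · 561^16 · 561^8 · 561^4 ≡ 1330 · 329 · 898 · 1438 ≡ 50 (mod 1697).

50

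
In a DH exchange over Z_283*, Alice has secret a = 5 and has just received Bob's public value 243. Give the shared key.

Shared key K = 243^5 mod 283.
243^1 ≡ 243 (mod 283)
243^2 = (243^1)^2 ≡ 243^2 = 59049 ≡ 185 (mod 283)
243^4 = (243^2)^2 ≡ 185^2 = 34225 ≡ 265 (mod 283)
243^5 = 243^4 · 243^1 ≡ 265 · 243 ≡ 154 (mod 283).

154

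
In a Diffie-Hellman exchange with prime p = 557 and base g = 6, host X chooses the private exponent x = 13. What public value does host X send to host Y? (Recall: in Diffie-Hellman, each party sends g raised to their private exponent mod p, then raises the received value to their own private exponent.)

385

Public value = 6^13 mod 557.
6^1 ≡ 6 (mod 557)
6^2 = (6^1)^2 ≡ 6^2 = 36 ≡ 36 (mod 557)
6^4 = (6^2)^2 ≡ 36^2 = 1296 ≡ 182 (mod 557)
6^8 = (6^4)^2 ≡ 182^2 = 33124 ≡ 261 (mod 557)
6^13 = 6^8 · 6^4 · 6^1 ≡ 261 · 182 · 6 ≡ 385 (mod 557).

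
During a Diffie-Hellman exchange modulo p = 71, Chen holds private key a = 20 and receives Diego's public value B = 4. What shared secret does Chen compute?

Shared key K = 4^20 mod 71.
4^1 ≡ 4 (mod 71)
4^2 = (4^1)^2 ≡ 4^2 = 16 ≡ 16 (mod 71)
4^4 = (4^2)^2 ≡ 16^2 = 256 ≡ 43 (mod 71)
4^8 = (4^4)^2 ≡ 43^2 = 1849 ≡ 3 (mod 71)
4^16 = (4^8)^2 ≡ 3^2 = 9 ≡ 9 (mod 71)
4^20 = 4^16 · 4^4 ≡ 9 · 43 ≡ 32 (mod 71).

32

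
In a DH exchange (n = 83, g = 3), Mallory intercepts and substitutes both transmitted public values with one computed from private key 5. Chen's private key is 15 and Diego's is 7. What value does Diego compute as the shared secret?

23

Diego receives Mallory's public value M = 3^5 mod 83 instead of the honest one.
3^1 ≡ 3 (mod 83)
3^2 = (3^1)^2 ≡ 3^2 = 9 ≡ 9 (mod 83)
3^4 = (3^2)^2 ≡ 9^2 = 81 ≡ 81 (mod 83)
3^5 = 3^4 · 3^1 ≡ 81 · 3 ≡ 77 (mod 83).
So M = 77. Diego computes K = M^7 mod 83.
77^1 ≡ 77 (mod 83)
77^2 = (77^1)^2 ≡ 77^2 = 5929 ≡ 36 (mod 83)
77^4 = (77^2)^2 ≡ 36^2 = 1296 ≡ 51 (mod 83)
77^7 = 77^4 · 77^2 · 77^1 ≡ 51 · 36 · 77 ≡ 23 (mod 83).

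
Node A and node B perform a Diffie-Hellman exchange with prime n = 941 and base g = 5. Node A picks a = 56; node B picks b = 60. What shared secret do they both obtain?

752

Node A sends A = g^a mod n = 5^56 mod 941.
5^1 ≡ 5 (mod 941)
5^2 = (5^1)^2 ≡ 5^2 = 25 ≡ 25 (mod 941)
5^4 = (5^2)^2 ≡ 25^2 = 625 ≡ 625 (mod 941)
5^8 = (5^4)^2 ≡ 625^2 = 390625 ≡ 110 (mod 941)
5^16 = (5^8)^2 ≡ 110^2 = 12100 ≡ 808 (mod 941)
5^32 = (5^16)^2 ≡ 808^2 = 652864 ≡ 751 (mod 941)
5^56 = 5^32 · 5^16 · 5^8 ≡ 751 · 808 · 110 ≡ 927 (mod 941).
So A = 927. Node B then computes K = A^b mod n = 927^60 mod 941.
927^1 ≡ 927 (mod 941)
927^2 = (927^1)^2 ≡ 927^2 = 859329 ≡ 196 (mod 941)
927^4 = (927^2)^2 ≡ 196^2 = 38416 ≡ 776 (mod 941)
927^8 = (927^4)^2 ≡ 776^2 = 602176 ≡ 877 (mod 941)
927^16 = (927^8)^2 ≡ 877^2 = 769129 ≡ 332 (mod 941)
927^32 = (927^16)^2 ≡ 332^2 = 110224 ≡ 127 (mod 941)
927^60 = 927^32 · 927^16 · 927^8 · 927^4 ≡ 127 · 332 · 877 · 776 ≡ 752 (mod 941).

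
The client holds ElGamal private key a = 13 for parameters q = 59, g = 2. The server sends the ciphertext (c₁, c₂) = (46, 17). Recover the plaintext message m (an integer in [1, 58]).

Shared mask s = c₁^a mod q = 46^13 mod 59.
46^1 ≡ 46 (mod 59)
46^2 = (46^1)^2 ≡ 46^2 = 2116 ≡ 51 (mod 59)
46^4 = (46^2)^2 ≡ 51^2 = 2601 ≡ 5 (mod 59)
46^8 = (46^4)^2 ≡ 5^2 = 25 ≡ 25 (mod 59)
46^13 = 46^8 · 46^4 · 46^1 ≡ 25 · 5 · 46 ≡ 27 (mod 59).
So s = 27; s⁻¹ ≡ 35 (mod 59).
m = c₂ · s⁻¹ mod 59 = 17 · 35 mod 59 = 5.

5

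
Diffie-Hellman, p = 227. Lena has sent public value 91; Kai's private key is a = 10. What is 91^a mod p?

Shared key K = 91^10 mod 227.
91^1 ≡ 91 (mod 227)
91^2 = (91^1)^2 ≡ 91^2 = 8281 ≡ 109 (mod 227)
91^4 = (91^2)^2 ≡ 109^2 = 11881 ≡ 77 (mod 227)
91^8 = (91^4)^2 ≡ 77^2 = 5929 ≡ 27 (mod 227)
91^10 = 91^8 · 91^2 ≡ 27 · 109 ≡ 219 (mod 227).

219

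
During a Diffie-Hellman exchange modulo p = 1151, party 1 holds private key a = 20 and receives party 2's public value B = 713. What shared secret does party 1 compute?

543

Shared key K = 713^20 mod 1151.
713^1 ≡ 713 (mod 1151)
713^2 = (713^1)^2 ≡ 713^2 = 508369 ≡ 778 (mod 1151)
713^4 = (713^2)^2 ≡ 778^2 = 605284 ≡ 1009 (mod 1151)
713^8 = (713^4)^2 ≡ 1009^2 = 1018081 ≡ 597 (mod 1151)
713^16 = (713^8)^2 ≡ 597^2 = 356409 ≡ 750 (mod 1151)
713^20 = 713^16 · 713^4 ≡ 750 · 1009 ≡ 543 (mod 1151).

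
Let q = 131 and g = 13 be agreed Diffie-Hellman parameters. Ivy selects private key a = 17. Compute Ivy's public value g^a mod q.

Public value = 13^17 mod 131.
13^1 ≡ 13 (mod 131)
13^2 = (13^1)^2 ≡ 13^2 = 169 ≡ 38 (mod 131)
13^4 = (13^2)^2 ≡ 38^2 = 1444 ≡ 3 (mod 131)
13^8 = (13^4)^2 ≡ 3^2 = 9 ≡ 9 (mod 131)
13^16 = (13^8)^2 ≡ 9^2 = 81 ≡ 81 (mod 131)
13^17 = 13^16 · 13^1 ≡ 81 · 13 ≡ 5 (mod 131).

5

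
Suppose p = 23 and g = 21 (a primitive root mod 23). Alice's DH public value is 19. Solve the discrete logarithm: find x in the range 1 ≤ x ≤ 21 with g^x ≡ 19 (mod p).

Try successive powers of 21 modulo 23:
21^1 ≡ 21
21^2 ≡ 4
21^3 ≡ 15
21^4 ≡ 16
21^5 ≡ 14
21^6 ≡ 18
21^7 ≡ 10
21^8 ≡ 3
21^9 ≡ 17
21^10 ≡ 12
21^11 ≡ 22
21^12 ≡ 2
21^13 ≡ 19
Found: x = 13.

13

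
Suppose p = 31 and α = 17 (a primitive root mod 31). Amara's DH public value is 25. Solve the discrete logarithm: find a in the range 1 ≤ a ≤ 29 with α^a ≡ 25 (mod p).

10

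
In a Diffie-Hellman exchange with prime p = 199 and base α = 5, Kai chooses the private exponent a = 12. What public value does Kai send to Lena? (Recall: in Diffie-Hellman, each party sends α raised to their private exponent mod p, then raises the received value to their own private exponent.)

62

Public value = 5^12 mod 199.
5^1 ≡ 5 (mod 199)
5^2 = (5^1)^2 ≡ 5^2 = 25 ≡ 25 (mod 199)
5^4 = (5^2)^2 ≡ 25^2 = 625 ≡ 28 (mod 199)
5^8 = (5^4)^2 ≡ 28^2 = 784 ≡ 187 (mod 199)
5^12 = 5^8 · 5^4 ≡ 187 · 28 ≡ 62 (mod 199).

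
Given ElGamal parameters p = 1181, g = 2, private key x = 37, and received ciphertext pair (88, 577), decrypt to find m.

683

Shared mask s = c₁^x mod p = 88^37 mod 1181.
88^1 ≡ 88 (mod 1181)
88^2 = (88^1)^2 ≡ 88^2 = 7744 ≡ 658 (mod 1181)
88^4 = (88^2)^2 ≡ 658^2 = 432964 ≡ 718 (mod 1181)
88^8 = (88^4)^2 ≡ 718^2 = 515524 ≡ 608 (mod 1181)
88^16 = (88^8)^2 ≡ 608^2 = 369664 ≡ 11 (mod 1181)
88^32 = (88^16)^2 ≡ 11^2 = 121 ≡ 121 (mod 1181)
88^37 = 88^32 · 88^4 · 88^1 ≡ 121 · 718 · 88 ≡ 651 (mod 1181).
So s = 651; s⁻¹ ≡ 693 (mod 1181).
m = c₂ · s⁻¹ mod 1181 = 577 · 693 mod 1181 = 683.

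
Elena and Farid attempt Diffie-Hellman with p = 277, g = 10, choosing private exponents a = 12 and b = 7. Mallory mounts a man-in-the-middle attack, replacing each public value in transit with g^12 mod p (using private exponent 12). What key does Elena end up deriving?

30

Elena receives Mallory's public value M = 10^12 mod 277 instead of the honest one.
10^1 ≡ 10 (mod 277)
10^2 = (10^1)^2 ≡ 10^2 = 100 ≡ 100 (mod 277)
10^4 = (10^2)^2 ≡ 100^2 = 10000 ≡ 28 (mod 277)
10^8 = (10^4)^2 ≡ 28^2 = 784 ≡ 230 (mod 277)
10^12 = 10^8 · 10^4 ≡ 230 · 28 ≡ 69 (mod 277).
So M = 69. Elena computes K = M^12 mod 277.
69^1 ≡ 69 (mod 277)
69^2 = (69^1)^2 ≡ 69^2 = 4761 ≡ 52 (mod 277)
69^4 = (69^2)^2 ≡ 52^2 = 2704 ≡ 211 (mod 277)
69^8 = (69^4)^2 ≡ 211^2 = 44521 ≡ 201 (mod 277)
69^12 = 69^8 · 69^4 ≡ 201 · 211 ≡ 30 (mod 277).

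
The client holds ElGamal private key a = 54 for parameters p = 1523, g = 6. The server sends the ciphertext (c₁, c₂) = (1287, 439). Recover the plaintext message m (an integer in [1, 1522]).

268

Shared mask s = c₁^a mod p = 1287^54 mod 1523.
1287^1 ≡ 1287 (mod 1523)
1287^2 = (1287^1)^2 ≡ 1287^2 = 1656369 ≡ 868 (mod 1523)
1287^4 = (1287^2)^2 ≡ 868^2 = 753424 ≡ 1062 (mod 1523)
1287^8 = (1287^4)^2 ≡ 1062^2 = 1127844 ≡ 824 (mod 1523)
1287^16 = (1287^8)^2 ≡ 824^2 = 678976 ≡ 1241 (mod 1523)
1287^32 = (1287^16)^2 ≡ 1241^2 = 1540081 ≡ 328 (mod 1523)
1287^54 = 1287^32 · 1287^16 · 1287^4 · 1287^2 ≡ 328 · 1241 · 1062 · 868 ≡ 246 (mod 1523).
So s = 246; s⁻¹ ≡ 972 (mod 1523).
m = c₂ · s⁻¹ mod 1523 = 439 · 972 mod 1523 = 268.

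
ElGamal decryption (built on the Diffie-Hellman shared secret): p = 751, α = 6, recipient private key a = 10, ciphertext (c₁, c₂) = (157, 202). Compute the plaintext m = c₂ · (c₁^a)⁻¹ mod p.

Shared mask s = c₁^a mod p = 157^10 mod 751.
157^1 ≡ 157 (mod 751)
157^2 = (157^1)^2 ≡ 157^2 = 24649 ≡ 617 (mod 751)
157^4 = (157^2)^2 ≡ 617^2 = 380689 ≡ 683 (mod 751)
157^8 = (157^4)^2 ≡ 683^2 = 466489 ≡ 118 (mod 751)
157^10 = 157^8 · 157^2 ≡ 118 · 617 ≡ 710 (mod 751).
So s = 710; s⁻¹ ≡ 348 (mod 751).
m = c₂ · s⁻¹ mod 751 = 202 · 348 mod 751 = 453.

453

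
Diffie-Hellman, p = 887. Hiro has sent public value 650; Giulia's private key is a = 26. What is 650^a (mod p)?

409

Shared key K = 650^26 mod 887.
650^1 ≡ 650 (mod 887)
650^2 = (650^1)^2 ≡ 650^2 = 422500 ≡ 288 (mod 887)
650^4 = (650^2)^2 ≡ 288^2 = 82944 ≡ 453 (mod 887)
650^8 = (650^4)^2 ≡ 453^2 = 205209 ≡ 312 (mod 887)
650^16 = (650^8)^2 ≡ 312^2 = 97344 ≡ 661 (mod 887)
650^26 = 650^16 · 650^8 · 650^2 ≡ 661 · 312 · 288 ≡ 409 (mod 887).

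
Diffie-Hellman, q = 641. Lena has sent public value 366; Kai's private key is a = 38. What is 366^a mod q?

Shared key K = 366^38 mod 641.
366^1 ≡ 366 (mod 641)
366^2 = (366^1)^2 ≡ 366^2 = 133956 ≡ 628 (mod 641)
366^4 = (366^2)^2 ≡ 628^2 = 394384 ≡ 169 (mod 641)
366^8 = (366^4)^2 ≡ 169^2 = 28561 ≡ 357 (mod 641)
366^16 = (366^8)^2 ≡ 357^2 = 127449 ≡ 531 (mod 641)
366^32 = (366^16)^2 ≡ 531^2 = 281961 ≡ 562 (mod 641)
366^38 = 366^32 · 366^4 · 366^2 ≡ 562 · 169 · 628 ≡ 493 (mod 641).

493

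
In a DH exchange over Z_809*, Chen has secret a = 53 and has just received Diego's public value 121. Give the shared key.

Shared key K = 121^53 mod 809.
121^1 ≡ 121 (mod 809)
121^2 = (121^1)^2 ≡ 121^2 = 14641 ≡ 79 (mod 809)
121^4 = (121^2)^2 ≡ 79^2 = 6241 ≡ 578 (mod 809)
121^8 = (121^4)^2 ≡ 578^2 = 334084 ≡ 776 (mod 809)
121^16 = (121^8)^2 ≡ 776^2 = 602176 ≡ 280 (mod 809)
121^32 = (121^16)^2 ≡ 280^2 = 78400 ≡ 736 (mod 809)
121^53 = 121^32 · 121^16 · 121^4 · 121^1 ≡ 736 · 280 · 578 · 121 ≡ 213 (mod 809).

213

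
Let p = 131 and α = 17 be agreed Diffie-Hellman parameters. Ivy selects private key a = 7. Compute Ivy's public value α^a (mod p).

37

Public value = 17^7 (mod 131).
17^1 ≡ 17 (mod 131)
17^2 = (17^1)^2 ≡ 17^2 = 289 ≡ 27 (mod 131)
17^4 = (17^2)^2 ≡ 27^2 = 729 ≡ 74 (mod 131)
17^7 = 17^4 · 17^2 · 17^1 ≡ 74 · 27 · 17 ≡ 37 (mod 131).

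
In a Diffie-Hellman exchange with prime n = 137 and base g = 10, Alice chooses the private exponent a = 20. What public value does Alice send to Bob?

Public value = 10^20 mod 137.
10^1 ≡ 10 (mod 137)
10^2 = (10^1)^2 ≡ 10^2 = 100 ≡ 100 (mod 137)
10^4 = (10^2)^2 ≡ 100^2 = 10000 ≡ 136 (mod 137)
10^8 = (10^4)^2 ≡ 136^2 = 18496 ≡ 1 (mod 137)
10^16 = (10^8)^2 ≡ 1^2 = 1 ≡ 1 (mod 137)
10^20 = 10^16 · 10^4 ≡ 1 · 136 ≡ 136 (mod 137).

136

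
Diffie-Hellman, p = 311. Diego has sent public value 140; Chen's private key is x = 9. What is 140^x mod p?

Shared key K = 140^9 mod 311.
140^1 ≡ 140 (mod 311)
140^2 = (140^1)^2 ≡ 140^2 = 19600 ≡ 7 (mod 311)
140^4 = (140^2)^2 ≡ 7^2 = 49 ≡ 49 (mod 311)
140^8 = (140^4)^2 ≡ 49^2 = 2401 ≡ 224 (mod 311)
140^9 = 140^8 · 140^1 ≡ 224 · 140 ≡ 260 (mod 311).

260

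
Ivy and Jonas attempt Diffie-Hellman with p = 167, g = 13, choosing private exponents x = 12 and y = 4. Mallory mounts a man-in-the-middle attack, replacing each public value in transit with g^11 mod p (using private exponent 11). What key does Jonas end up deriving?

Jonas receives Mallory's public value M = 13^11 mod 167 instead of the honest one.
13^1 ≡ 13 (mod 167)
13^2 = (13^1)^2 ≡ 13^2 = 169 ≡ 2 (mod 167)
13^4 = (13^2)^2 ≡ 2^2 = 4 ≡ 4 (mod 167)
13^8 = (13^4)^2 ≡ 4^2 = 16 ≡ 16 (mod 167)
13^11 = 13^8 · 13^2 · 13^1 ≡ 16 · 2 · 13 ≡ 82 (mod 167).
So M = 82. Jonas computes K = M^4 mod 167.
82^1 ≡ 82 (mod 167)
82^2 = (82^1)^2 ≡ 82^2 = 6724 ≡ 44 (mod 167)
82^4 = (82^2)^2 ≡ 44^2 = 1936 ≡ 99 (mod 167)

99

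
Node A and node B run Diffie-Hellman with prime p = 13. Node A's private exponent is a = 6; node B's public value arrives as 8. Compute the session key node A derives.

Shared key K = 8^6 mod 13.
8^1 ≡ 8 (mod 13)
8^2 = (8^1)^2 ≡ 8^2 = 64 ≡ 12 (mod 13)
8^4 = (8^2)^2 ≡ 12^2 = 144 ≡ 1 (mod 13)
8^6 = 8^4 · 8^2 ≡ 1 · 12 ≡ 12 (mod 13).

12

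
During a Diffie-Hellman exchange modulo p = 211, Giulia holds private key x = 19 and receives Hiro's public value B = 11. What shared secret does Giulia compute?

109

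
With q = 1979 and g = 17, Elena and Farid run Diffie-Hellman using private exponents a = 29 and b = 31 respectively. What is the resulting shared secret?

1048

Elena sends A = g^a mod q = 17^29 mod 1979.
17^1 ≡ 17 (mod 1979)
17^2 = (17^1)^2 ≡ 17^2 = 289 ≡ 289 (mod 1979)
17^4 = (17^2)^2 ≡ 289^2 = 83521 ≡ 403 (mod 1979)
17^8 = (17^4)^2 ≡ 403^2 = 162409 ≡ 131 (mod 1979)
17^16 = (17^8)^2 ≡ 131^2 = 17161 ≡ 1329 (mod 1979)
17^29 = 17^16 · 17^8 · 17^4 · 17^1 ≡ 1329 · 131 · 403 · 17 ≡ 1033 (mod 1979).
So A = 1033. Farid then computes K = A^b mod q = 1033^31 mod 1979.
1033^1 ≡ 1033 (mod 1979)
1033^2 = (1033^1)^2 ≡ 1033^2 = 1067089 ≡ 408 (mod 1979)
1033^4 = (1033^2)^2 ≡ 408^2 = 166464 ≡ 228 (mod 1979)
1033^8 = (1033^4)^2 ≡ 228^2 = 51984 ≡ 530 (mod 1979)
1033^16 = (1033^8)^2 ≡ 530^2 = 280900 ≡ 1861 (mod 1979)
1033^31 = 1033^16 · 1033^8 · 1033^4 · 1033^2 · 1033^1 ≡ 1861 · 530 · 228 · 408 · 1033 ≡ 1048 (mod 1979).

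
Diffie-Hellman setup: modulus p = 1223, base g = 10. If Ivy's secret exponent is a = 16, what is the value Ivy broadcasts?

Public value = 10^16 mod 1223.
10^1 ≡ 10 (mod 1223)
10^2 = (10^1)^2 ≡ 10^2 = 100 ≡ 100 (mod 1223)
10^4 = (10^2)^2 ≡ 100^2 = 10000 ≡ 216 (mod 1223)
10^8 = (10^4)^2 ≡ 216^2 = 46656 ≡ 182 (mod 1223)
10^16 = (10^8)^2 ≡ 182^2 = 33124 ≡ 103 (mod 1223)

103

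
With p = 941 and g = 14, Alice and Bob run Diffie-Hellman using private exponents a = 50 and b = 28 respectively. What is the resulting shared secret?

Bob sends B = g^b mod p = 14^28 mod 941.
14^1 ≡ 14 (mod 941)
14^2 = (14^1)^2 ≡ 14^2 = 196 ≡ 196 (mod 941)
14^4 = (14^2)^2 ≡ 196^2 = 38416 ≡ 776 (mod 941)
14^8 = (14^4)^2 ≡ 776^2 = 602176 ≡ 877 (mod 941)
14^16 = (14^8)^2 ≡ 877^2 = 769129 ≡ 332 (mod 941)
14^28 = 14^16 · 14^8 · 14^4 ≡ 332 · 877 · 776 ≡ 695 (mod 941).
So B = 695. Alice then computes K = B^a mod p = 695^50 mod 941.
695^1 ≡ 695 (mod 941)
695^2 = (695^1)^2 ≡ 695^2 = 483025 ≡ 292 (mod 941)
695^4 = (695^2)^2 ≡ 292^2 = 85264 ≡ 574 (mod 941)
695^8 = (695^4)^2 ≡ 574^2 = 329476 ≡ 126 (mod 941)
695^16 = (695^8)^2 ≡ 126^2 = 15876 ≡ 820 (mod 941)
695^32 = (695^16)^2 ≡ 820^2 = 672400 ≡ 526 (mod 941)
695^50 = 695^32 · 695^16 · 695^2 ≡ 526 · 820 · 292 ≡ 118 (mod 941).

118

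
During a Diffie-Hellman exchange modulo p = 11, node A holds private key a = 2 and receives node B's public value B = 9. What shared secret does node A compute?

4

Shared key K = 9^2 mod 11.
9^1 ≡ 9 (mod 11)
9^2 = (9^1)^2 ≡ 9^2 = 81 ≡ 4 (mod 11)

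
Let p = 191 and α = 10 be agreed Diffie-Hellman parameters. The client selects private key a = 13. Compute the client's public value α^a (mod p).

78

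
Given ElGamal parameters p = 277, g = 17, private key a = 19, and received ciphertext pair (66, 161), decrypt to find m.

Shared mask s = c₁^a mod p = 66^19 mod 277.
66^1 ≡ 66 (mod 277)
66^2 = (66^1)^2 ≡ 66^2 = 4356 ≡ 201 (mod 277)
66^4 = (66^2)^2 ≡ 201^2 = 40401 ≡ 236 (mod 277)
66^8 = (66^4)^2 ≡ 236^2 = 55696 ≡ 19 (mod 277)
66^16 = (66^8)^2 ≡ 19^2 = 361 ≡ 84 (mod 277)
66^19 = 66^16 · 66^2 · 66^1 ≡ 84 · 201 · 66 ≡ 250 (mod 277).
So s = 250; s⁻¹ ≡ 41 (mod 277).
m = c₂ · s⁻¹ mod 277 = 161 · 41 mod 277 = 230.

230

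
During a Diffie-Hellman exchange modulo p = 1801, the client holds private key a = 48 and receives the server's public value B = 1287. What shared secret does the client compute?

1585

Shared key K = 1287^48 mod 1801.
1287^1 ≡ 1287 (mod 1801)
1287^2 = (1287^1)^2 ≡ 1287^2 = 1656369 ≡ 1250 (mod 1801)
1287^4 = (1287^2)^2 ≡ 1250^2 = 1562500 ≡ 1033 (mod 1801)
1287^8 = (1287^4)^2 ≡ 1033^2 = 1067089 ≡ 897 (mod 1801)
1287^16 = (1287^8)^2 ≡ 897^2 = 804609 ≡ 1363 (mod 1801)
1287^32 = (1287^16)^2 ≡ 1363^2 = 1857769 ≡ 938 (mod 1801)
1287^48 = 1287^32 · 1287^16 ≡ 938 · 1363 ≡ 1585 (mod 1801).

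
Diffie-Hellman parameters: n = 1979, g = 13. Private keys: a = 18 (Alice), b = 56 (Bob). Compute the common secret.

Bob sends B = g^b mod n = 13^56 mod 1979.
13^1 ≡ 13 (mod 1979)
13^2 = (13^1)^2 ≡ 13^2 = 169 ≡ 169 (mod 1979)
13^4 = (13^2)^2 ≡ 169^2 = 28561 ≡ 855 (mod 1979)
13^8 = (13^4)^2 ≡ 855^2 = 731025 ≡ 774 (mod 1979)
13^16 = (13^8)^2 ≡ 774^2 = 599076 ≡ 1418 (mod 1979)
13^32 = (13^16)^2 ≡ 1418^2 = 2010724 ≡ 60 (mod 1979)
13^56 = 13^32 · 13^16 · 13^8 ≡ 60 · 1418 · 774 ≡ 695 (mod 1979).
So B = 695. Alice then computes K = B^a mod n = 695^18 mod 1979.
695^1 ≡ 695 (mod 1979)
695^2 = (695^1)^2 ≡ 695^2 = 483025 ≡ 149 (mod 1979)
695^4 = (695^2)^2 ≡ 149^2 = 22201 ≡ 432 (mod 1979)
695^8 = (695^4)^2 ≡ 432^2 = 186624 ≡ 598 (mod 1979)
695^16 = (695^8)^2 ≡ 598^2 = 357604 ≡ 1384 (mod 1979)
695^18 = 695^16 · 695^2 ≡ 1384 · 149 ≡ 400 (mod 1979).

400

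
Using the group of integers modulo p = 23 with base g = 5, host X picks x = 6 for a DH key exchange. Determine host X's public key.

8

Public value = 5^6 mod 23.
5^1 ≡ 5 (mod 23)
5^2 = (5^1)^2 ≡ 5^2 = 25 ≡ 2 (mod 23)
5^4 = (5^2)^2 ≡ 2^2 = 4 ≡ 4 (mod 23)
5^6 = 5^4 · 5^2 ≡ 4 · 2 ≡ 8 (mod 23).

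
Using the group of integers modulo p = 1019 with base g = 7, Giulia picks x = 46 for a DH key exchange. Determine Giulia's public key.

Public value = 7^46 mod 1019.
7^1 ≡ 7 (mod 1019)
7^2 = (7^1)^2 ≡ 7^2 = 49 ≡ 49 (mod 1019)
7^4 = (7^2)^2 ≡ 49^2 = 2401 ≡ 363 (mod 1019)
7^8 = (7^4)^2 ≡ 363^2 = 131769 ≡ 318 (mod 1019)
7^16 = (7^8)^2 ≡ 318^2 = 101124 ≡ 243 (mod 1019)
7^32 = (7^16)^2 ≡ 243^2 = 59049 ≡ 966 (mod 1019)
7^46 = 7^32 · 7^8 · 7^4 · 7^2 ≡ 966 · 318 · 363 · 49 ≡ 569 (mod 1019).

569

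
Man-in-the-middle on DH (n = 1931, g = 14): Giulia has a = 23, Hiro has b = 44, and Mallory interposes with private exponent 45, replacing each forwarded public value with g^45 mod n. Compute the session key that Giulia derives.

Giulia receives Mallory's public value M = 14^45 mod 1931 instead of the honest one.
14^1 ≡ 14 (mod 1931)
14^2 = (14^1)^2 ≡ 14^2 = 196 ≡ 196 (mod 1931)
14^4 = (14^2)^2 ≡ 196^2 = 38416 ≡ 1727 (mod 1931)
14^8 = (14^4)^2 ≡ 1727^2 = 2982529 ≡ 1065 (mod 1931)
14^16 = (14^8)^2 ≡ 1065^2 = 1134225 ≡ 728 (mod 1931)
14^32 = (14^16)^2 ≡ 728^2 = 529984 ≡ 890 (mod 1931)
14^45 = 14^32 · 14^8 · 14^4 · 14^1 ≡ 890 · 1065 · 1727 · 14 ≡ 1576 (mod 1931).
So M = 1576. Giulia computes K = M^23 mod 1931.
1576^1 ≡ 1576 (mod 1931)
1576^2 = (1576^1)^2 ≡ 1576^2 = 2483776 ≡ 510 (mod 1931)
1576^4 = (1576^2)^2 ≡ 510^2 = 260100 ≡ 1346 (mod 1931)
1576^8 = (1576^4)^2 ≡ 1346^2 = 1811716 ≡ 438 (mod 1931)
1576^16 = (1576^8)^2 ≡ 438^2 = 191844 ≡ 675 (mod 1931)
1576^23 = 1576^16 · 1576^4 · 1576^2 · 1576^1 ≡ 675 · 1346 · 510 · 1576 ≡ 935 (mod 1931).

935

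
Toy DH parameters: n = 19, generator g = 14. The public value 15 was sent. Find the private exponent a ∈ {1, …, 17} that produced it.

Try successive powers of 14 modulo 19:
14^1 ≡ 14
14^2 ≡ 6
14^3 ≡ 8
14^4 ≡ 17
14^5 ≡ 10
14^6 ≡ 7
14^7 ≡ 3
14^8 ≡ 4
14^9 ≡ 18
14^10 ≡ 5
14^11 ≡ 13
14^12 ≡ 11
14^13 ≡ 2
14^14 ≡ 9
14^15 ≡ 12
14^16 ≡ 16
14^17 ≡ 15
Found: a = 17.

17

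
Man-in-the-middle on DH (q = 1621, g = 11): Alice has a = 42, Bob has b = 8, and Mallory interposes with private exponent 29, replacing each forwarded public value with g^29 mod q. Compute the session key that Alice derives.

1331

Alice receives Mallory's public value M = 11^29 mod 1621 instead of the honest one.
11^1 ≡ 11 (mod 1621)
11^2 = (11^1)^2 ≡ 11^2 = 121 ≡ 121 (mod 1621)
11^4 = (11^2)^2 ≡ 121^2 = 14641 ≡ 52 (mod 1621)
11^8 = (11^4)^2 ≡ 52^2 = 2704 ≡ 1083 (mod 1621)
11^16 = (11^8)^2 ≡ 1083^2 = 1172889 ≡ 906 (mod 1621)
11^29 = 11^16 · 11^8 · 11^4 · 11^1 ≡ 906 · 1083 · 52 · 11 ≡ 1563 (mod 1621).
So M = 1563. Alice computes K = M^42 mod 1621.
1563^1 ≡ 1563 (mod 1621)
1563^2 = (1563^1)^2 ≡ 1563^2 = 2442969 ≡ 122 (mod 1621)
1563^4 = (1563^2)^2 ≡ 122^2 = 14884 ≡ 295 (mod 1621)
1563^8 = (1563^4)^2 ≡ 295^2 = 87025 ≡ 1112 (mod 1621)
1563^16 = (1563^8)^2 ≡ 1112^2 = 1236544 ≡ 1342 (mod 1621)
1563^32 = (1563^16)^2 ≡ 1342^2 = 1800964 ≡ 33 (mod 1621)
1563^42 = 1563^32 · 1563^8 · 1563^2 ≡ 33 · 1112 · 122 ≡ 1331 (mod 1621).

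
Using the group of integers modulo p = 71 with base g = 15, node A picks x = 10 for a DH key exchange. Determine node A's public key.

48

Public value = 15^10 (mod 71).
15^1 ≡ 15 (mod 71)
15^2 = (15^1)^2 ≡ 15^2 = 225 ≡ 12 (mod 71)
15^4 = (15^2)^2 ≡ 12^2 = 144 ≡ 2 (mod 71)
15^8 = (15^4)^2 ≡ 2^2 = 4 ≡ 4 (mod 71)
15^10 = 15^8 · 15^2 ≡ 4 · 12 ≡ 48 (mod 71).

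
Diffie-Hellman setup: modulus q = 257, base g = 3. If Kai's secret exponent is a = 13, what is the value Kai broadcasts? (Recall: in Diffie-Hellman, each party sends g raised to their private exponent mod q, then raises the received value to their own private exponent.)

152

Public value = 3^13 (mod 257).
3^1 ≡ 3 (mod 257)
3^2 = (3^1)^2 ≡ 3^2 = 9 ≡ 9 (mod 257)
3^4 = (3^2)^2 ≡ 9^2 = 81 ≡ 81 (mod 257)
3^8 = (3^4)^2 ≡ 81^2 = 6561 ≡ 136 (mod 257)
3^13 = 3^8 · 3^4 · 3^1 ≡ 136 · 81 · 3 ≡ 152 (mod 257).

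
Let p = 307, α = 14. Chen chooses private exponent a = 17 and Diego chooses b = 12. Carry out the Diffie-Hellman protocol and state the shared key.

Diego sends B = α^b mod p = 14^12 mod 307.
14^1 ≡ 14 (mod 307)
14^2 = (14^1)^2 ≡ 14^2 = 196 ≡ 196 (mod 307)
14^4 = (14^2)^2 ≡ 196^2 = 38416 ≡ 41 (mod 307)
14^8 = (14^4)^2 ≡ 41^2 = 1681 ≡ 146 (mod 307)
14^12 = 14^8 · 14^4 ≡ 146 · 41 ≡ 153 (mod 307).
So B = 153. Chen then computes K = B^a mod p = 153^17 mod 307.
153^1 ≡ 153 (mod 307)
153^2 = (153^1)^2 ≡ 153^2 = 23409 ≡ 77 (mod 307)
153^4 = (153^2)^2 ≡ 77^2 = 5929 ≡ 96 (mod 307)
153^8 = (153^4)^2 ≡ 96^2 = 9216 ≡ 6 (mod 307)
153^16 = (153^8)^2 ≡ 6^2 = 36 ≡ 36 (mod 307)
153^17 = 153^16 · 153^1 ≡ 36 · 153 ≡ 289 (mod 307).

289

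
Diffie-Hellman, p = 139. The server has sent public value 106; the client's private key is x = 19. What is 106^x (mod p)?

36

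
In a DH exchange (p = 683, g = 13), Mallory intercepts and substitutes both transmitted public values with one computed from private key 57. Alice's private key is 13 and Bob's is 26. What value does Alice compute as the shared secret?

Alice receives Mallory's public value M = 13^57 mod 683 instead of the honest one.
13^1 ≡ 13 (mod 683)
13^2 = (13^1)^2 ≡ 13^2 = 169 ≡ 169 (mod 683)
13^4 = (13^2)^2 ≡ 169^2 = 28561 ≡ 558 (mod 683)
13^8 = (13^4)^2 ≡ 558^2 = 311364 ≡ 599 (mod 683)
13^16 = (13^8)^2 ≡ 599^2 = 358801 ≡ 226 (mod 683)
13^32 = (13^16)^2 ≡ 226^2 = 51076 ≡ 534 (mod 683)
13^57 = 13^32 · 13^16 · 13^8 · 13^1 ≡ 534 · 226 · 599 · 13 ≡ 654 (mod 683).
So M = 654. Alice computes K = M^13 mod 683.
654^1 ≡ 654 (mod 683)
654^2 = (654^1)^2 ≡ 654^2 = 427716 ≡ 158 (mod 683)
654^4 = (654^2)^2 ≡ 158^2 = 24964 ≡ 376 (mod 683)
654^8 = (654^4)^2 ≡ 376^2 = 141376 ≡ 678 (mod 683)
654^13 = 654^8 · 654^4 · 654^1 ≡ 678 · 376 · 654 ≡ 563 (mod 683).

563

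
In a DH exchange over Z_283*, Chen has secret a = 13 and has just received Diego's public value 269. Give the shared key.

160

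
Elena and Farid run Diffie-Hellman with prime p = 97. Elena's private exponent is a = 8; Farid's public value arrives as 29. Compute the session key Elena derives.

6

Shared key K = 29^8 mod 97.
29^1 ≡ 29 (mod 97)
29^2 = (29^1)^2 ≡ 29^2 = 841 ≡ 65 (mod 97)
29^4 = (29^2)^2 ≡ 65^2 = 4225 ≡ 54 (mod 97)
29^8 = (29^4)^2 ≡ 54^2 = 2916 ≡ 6 (mod 97)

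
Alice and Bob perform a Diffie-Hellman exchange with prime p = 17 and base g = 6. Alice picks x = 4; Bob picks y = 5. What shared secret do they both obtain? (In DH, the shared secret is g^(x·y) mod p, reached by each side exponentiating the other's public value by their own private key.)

Alice sends A = g^x mod p = 6^4 mod 17.
6^1 ≡ 6 (mod 17)
6^2 = (6^1)^2 ≡ 6^2 = 36 ≡ 2 (mod 17)
6^4 = (6^2)^2 ≡ 2^2 = 4 ≡ 4 (mod 17)
So A = 4. Bob then computes K = A^y mod p = 4^5 mod 17.
4^1 ≡ 4 (mod 17)
4^2 = (4^1)^2 ≡ 4^2 = 16 ≡ 16 (mod 17)
4^4 = (4^2)^2 ≡ 16^2 = 256 ≡ 1 (mod 17)
4^5 = 4^4 · 4^1 ≡ 1 · 4 ≡ 4 (mod 17).

4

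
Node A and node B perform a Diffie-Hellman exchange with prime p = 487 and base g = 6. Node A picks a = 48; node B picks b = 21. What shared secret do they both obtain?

Node A sends A = g^a mod p = 6^48 mod 487.
6^1 ≡ 6 (mod 487)
6^2 = (6^1)^2 ≡ 6^2 = 36 ≡ 36 (mod 487)
6^4 = (6^2)^2 ≡ 36^2 = 1296 ≡ 322 (mod 487)
6^8 = (6^4)^2 ≡ 322^2 = 103684 ≡ 440 (mod 487)
6^16 = (6^8)^2 ≡ 440^2 = 193600 ≡ 261 (mod 487)
6^32 = (6^16)^2 ≡ 261^2 = 68121 ≡ 428 (mod 487)
6^48 = 6^32 · 6^16 ≡ 428 · 261 ≡ 185 (mod 487).
So A = 185. Node B then computes K = A^b mod p = 185^21 mod 487.
185^1 ≡ 185 (mod 487)
185^2 = (185^1)^2 ≡ 185^2 = 34225 ≡ 135 (mod 487)
185^4 = (185^2)^2 ≡ 135^2 = 18225 ≡ 206 (mod 487)
185^8 = (185^4)^2 ≡ 206^2 = 42436 ≡ 67 (mod 487)
185^16 = (185^8)^2 ≡ 67^2 = 4489 ≡ 106 (mod 487)
185^21 = 185^16 · 185^4 · 185^1 ≡ 106 · 206 · 185 ≡ 482 (mod 487).

482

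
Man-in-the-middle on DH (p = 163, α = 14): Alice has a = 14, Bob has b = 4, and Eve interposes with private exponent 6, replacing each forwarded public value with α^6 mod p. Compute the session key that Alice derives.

136

Alice receives Eve's public value M = 14^6 mod 163 instead of the honest one.
14^1 ≡ 14 (mod 163)
14^2 = (14^1)^2 ≡ 14^2 = 196 ≡ 33 (mod 163)
14^4 = (14^2)^2 ≡ 33^2 = 1089 ≡ 111 (mod 163)
14^6 = 14^4 · 14^2 ≡ 111 · 33 ≡ 77 (mod 163).
So M = 77. Alice computes K = M^14 mod 163.
77^1 ≡ 77 (mod 163)
77^2 = (77^1)^2 ≡ 77^2 = 5929 ≡ 61 (mod 163)
77^4 = (77^2)^2 ≡ 61^2 = 3721 ≡ 135 (mod 163)
77^8 = (77^4)^2 ≡ 135^2 = 18225 ≡ 132 (mod 163)
77^14 = 77^8 · 77^4 · 77^2 ≡ 132 · 135 · 61 ≡ 136 (mod 163).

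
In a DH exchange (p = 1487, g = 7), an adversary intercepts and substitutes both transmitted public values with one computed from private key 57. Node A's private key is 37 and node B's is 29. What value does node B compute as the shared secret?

1405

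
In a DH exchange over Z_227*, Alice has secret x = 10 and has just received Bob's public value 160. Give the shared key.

221

Shared key K = 160^10 mod 227.
160^1 ≡ 160 (mod 227)
160^2 = (160^1)^2 ≡ 160^2 = 25600 ≡ 176 (mod 227)
160^4 = (160^2)^2 ≡ 176^2 = 30976 ≡ 104 (mod 227)
160^8 = (160^4)^2 ≡ 104^2 = 10816 ≡ 147 (mod 227)
160^10 = 160^8 · 160^2 ≡ 147 · 176 ≡ 221 (mod 227).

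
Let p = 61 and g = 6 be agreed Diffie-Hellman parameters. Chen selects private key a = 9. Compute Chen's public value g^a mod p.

8

Public value = 6^9 mod 61.
6^1 ≡ 6 (mod 61)
6^2 = (6^1)^2 ≡ 6^2 = 36 ≡ 36 (mod 61)
6^4 = (6^2)^2 ≡ 36^2 = 1296 ≡ 15 (mod 61)
6^8 = (6^4)^2 ≡ 15^2 = 225 ≡ 42 (mod 61)
6^9 = 6^8 · 6^1 ≡ 42 · 6 ≡ 8 (mod 61).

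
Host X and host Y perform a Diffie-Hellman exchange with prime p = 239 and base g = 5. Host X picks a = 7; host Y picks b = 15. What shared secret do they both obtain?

Host Y sends B = g^b mod p = 5^15 mod 239.
5^1 ≡ 5 (mod 239)
5^2 = (5^1)^2 ≡ 5^2 = 25 ≡ 25 (mod 239)
5^4 = (5^2)^2 ≡ 25^2 = 625 ≡ 147 (mod 239)
5^8 = (5^4)^2 ≡ 147^2 = 21609 ≡ 99 (mod 239)
5^15 = 5^8 · 5^4 · 5^2 · 5^1 ≡ 99 · 147 · 25 · 5 ≡ 96 (mod 239).
So B = 96. Host X then computes K = B^a mod p = 96^7 mod 239.
96^1 ≡ 96 (mod 239)
96^2 = (96^1)^2 ≡ 96^2 = 9216 ≡ 134 (mod 239)
96^4 = (96^2)^2 ≡ 134^2 = 17956 ≡ 31 (mod 239)
96^7 = 96^4 · 96^2 · 96^1 ≡ 31 · 134 · 96 ≡ 132 (mod 239).

132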